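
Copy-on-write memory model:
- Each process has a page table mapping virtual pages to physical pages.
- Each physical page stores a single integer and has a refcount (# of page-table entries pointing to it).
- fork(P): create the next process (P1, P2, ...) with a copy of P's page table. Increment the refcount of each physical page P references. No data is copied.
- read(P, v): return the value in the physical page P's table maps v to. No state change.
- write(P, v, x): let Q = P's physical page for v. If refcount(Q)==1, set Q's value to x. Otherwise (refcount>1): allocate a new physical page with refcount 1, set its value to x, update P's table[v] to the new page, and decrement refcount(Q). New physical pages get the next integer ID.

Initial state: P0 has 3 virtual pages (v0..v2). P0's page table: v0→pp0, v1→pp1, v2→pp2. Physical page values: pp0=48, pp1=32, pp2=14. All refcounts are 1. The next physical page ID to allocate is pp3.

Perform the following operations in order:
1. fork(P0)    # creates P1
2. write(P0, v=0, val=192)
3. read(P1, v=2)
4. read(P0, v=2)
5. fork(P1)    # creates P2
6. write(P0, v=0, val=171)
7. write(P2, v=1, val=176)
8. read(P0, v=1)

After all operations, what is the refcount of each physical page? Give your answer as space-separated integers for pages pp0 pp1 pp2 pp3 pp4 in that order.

Op 1: fork(P0) -> P1. 3 ppages; refcounts: pp0:2 pp1:2 pp2:2
Op 2: write(P0, v0, 192). refcount(pp0)=2>1 -> COPY to pp3. 4 ppages; refcounts: pp0:1 pp1:2 pp2:2 pp3:1
Op 3: read(P1, v2) -> 14. No state change.
Op 4: read(P0, v2) -> 14. No state change.
Op 5: fork(P1) -> P2. 4 ppages; refcounts: pp0:2 pp1:3 pp2:3 pp3:1
Op 6: write(P0, v0, 171). refcount(pp3)=1 -> write in place. 4 ppages; refcounts: pp0:2 pp1:3 pp2:3 pp3:1
Op 7: write(P2, v1, 176). refcount(pp1)=3>1 -> COPY to pp4. 5 ppages; refcounts: pp0:2 pp1:2 pp2:3 pp3:1 pp4:1
Op 8: read(P0, v1) -> 32. No state change.

Answer: 2 2 3 1 1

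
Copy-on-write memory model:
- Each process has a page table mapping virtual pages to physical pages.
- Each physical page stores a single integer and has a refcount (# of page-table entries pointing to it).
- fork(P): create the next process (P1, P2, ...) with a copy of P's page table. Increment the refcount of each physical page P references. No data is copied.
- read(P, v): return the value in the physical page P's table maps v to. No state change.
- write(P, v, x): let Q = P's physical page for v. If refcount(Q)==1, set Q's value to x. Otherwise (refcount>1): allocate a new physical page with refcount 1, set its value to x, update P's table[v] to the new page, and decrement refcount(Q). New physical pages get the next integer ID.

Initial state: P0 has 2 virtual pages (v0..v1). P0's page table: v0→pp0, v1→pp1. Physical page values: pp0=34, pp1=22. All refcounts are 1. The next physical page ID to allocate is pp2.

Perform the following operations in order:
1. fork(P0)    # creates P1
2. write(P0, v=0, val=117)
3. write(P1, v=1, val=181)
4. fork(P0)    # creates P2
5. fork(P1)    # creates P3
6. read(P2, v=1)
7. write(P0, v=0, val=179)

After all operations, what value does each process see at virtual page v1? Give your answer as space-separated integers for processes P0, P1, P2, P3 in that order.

Answer: 22 181 22 181

Derivation:
Op 1: fork(P0) -> P1. 2 ppages; refcounts: pp0:2 pp1:2
Op 2: write(P0, v0, 117). refcount(pp0)=2>1 -> COPY to pp2. 3 ppages; refcounts: pp0:1 pp1:2 pp2:1
Op 3: write(P1, v1, 181). refcount(pp1)=2>1 -> COPY to pp3. 4 ppages; refcounts: pp0:1 pp1:1 pp2:1 pp3:1
Op 4: fork(P0) -> P2. 4 ppages; refcounts: pp0:1 pp1:2 pp2:2 pp3:1
Op 5: fork(P1) -> P3. 4 ppages; refcounts: pp0:2 pp1:2 pp2:2 pp3:2
Op 6: read(P2, v1) -> 22. No state change.
Op 7: write(P0, v0, 179). refcount(pp2)=2>1 -> COPY to pp4. 5 ppages; refcounts: pp0:2 pp1:2 pp2:1 pp3:2 pp4:1
P0: v1 -> pp1 = 22
P1: v1 -> pp3 = 181
P2: v1 -> pp1 = 22
P3: v1 -> pp3 = 181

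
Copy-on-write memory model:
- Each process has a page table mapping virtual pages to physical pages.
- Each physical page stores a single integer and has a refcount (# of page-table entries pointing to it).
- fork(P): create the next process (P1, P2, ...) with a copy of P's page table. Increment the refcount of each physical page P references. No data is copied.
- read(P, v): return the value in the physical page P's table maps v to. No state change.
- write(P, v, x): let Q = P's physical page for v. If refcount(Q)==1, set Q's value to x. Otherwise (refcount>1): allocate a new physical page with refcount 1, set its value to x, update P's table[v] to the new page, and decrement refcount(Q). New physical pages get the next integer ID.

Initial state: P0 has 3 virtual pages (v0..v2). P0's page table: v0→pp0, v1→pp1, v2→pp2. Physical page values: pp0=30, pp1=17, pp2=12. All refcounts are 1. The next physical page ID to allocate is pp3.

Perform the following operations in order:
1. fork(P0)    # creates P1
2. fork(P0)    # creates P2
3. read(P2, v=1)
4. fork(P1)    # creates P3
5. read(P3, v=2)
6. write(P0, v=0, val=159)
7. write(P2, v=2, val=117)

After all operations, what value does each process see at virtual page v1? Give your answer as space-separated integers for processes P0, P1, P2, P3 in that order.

Answer: 17 17 17 17

Derivation:
Op 1: fork(P0) -> P1. 3 ppages; refcounts: pp0:2 pp1:2 pp2:2
Op 2: fork(P0) -> P2. 3 ppages; refcounts: pp0:3 pp1:3 pp2:3
Op 3: read(P2, v1) -> 17. No state change.
Op 4: fork(P1) -> P3. 3 ppages; refcounts: pp0:4 pp1:4 pp2:4
Op 5: read(P3, v2) -> 12. No state change.
Op 6: write(P0, v0, 159). refcount(pp0)=4>1 -> COPY to pp3. 4 ppages; refcounts: pp0:3 pp1:4 pp2:4 pp3:1
Op 7: write(P2, v2, 117). refcount(pp2)=4>1 -> COPY to pp4. 5 ppages; refcounts: pp0:3 pp1:4 pp2:3 pp3:1 pp4:1
P0: v1 -> pp1 = 17
P1: v1 -> pp1 = 17
P2: v1 -> pp1 = 17
P3: v1 -> pp1 = 17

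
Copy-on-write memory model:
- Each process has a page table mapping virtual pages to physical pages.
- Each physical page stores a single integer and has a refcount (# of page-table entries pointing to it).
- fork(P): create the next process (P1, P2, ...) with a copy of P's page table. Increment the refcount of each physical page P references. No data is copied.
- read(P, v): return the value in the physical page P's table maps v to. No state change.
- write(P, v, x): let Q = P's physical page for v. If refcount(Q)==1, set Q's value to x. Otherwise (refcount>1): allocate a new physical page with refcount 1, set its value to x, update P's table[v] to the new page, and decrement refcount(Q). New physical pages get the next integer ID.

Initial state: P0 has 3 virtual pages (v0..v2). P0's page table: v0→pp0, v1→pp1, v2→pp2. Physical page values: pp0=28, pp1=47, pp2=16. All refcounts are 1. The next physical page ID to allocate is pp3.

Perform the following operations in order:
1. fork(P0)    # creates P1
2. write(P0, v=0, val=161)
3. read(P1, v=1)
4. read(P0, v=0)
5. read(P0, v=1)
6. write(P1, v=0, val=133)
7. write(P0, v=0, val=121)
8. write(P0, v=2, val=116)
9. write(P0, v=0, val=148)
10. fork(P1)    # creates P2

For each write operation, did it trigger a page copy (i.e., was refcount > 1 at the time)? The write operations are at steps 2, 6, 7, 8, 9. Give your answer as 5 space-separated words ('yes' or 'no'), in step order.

Op 1: fork(P0) -> P1. 3 ppages; refcounts: pp0:2 pp1:2 pp2:2
Op 2: write(P0, v0, 161). refcount(pp0)=2>1 -> COPY to pp3. 4 ppages; refcounts: pp0:1 pp1:2 pp2:2 pp3:1
Op 3: read(P1, v1) -> 47. No state change.
Op 4: read(P0, v0) -> 161. No state change.
Op 5: read(P0, v1) -> 47. No state change.
Op 6: write(P1, v0, 133). refcount(pp0)=1 -> write in place. 4 ppages; refcounts: pp0:1 pp1:2 pp2:2 pp3:1
Op 7: write(P0, v0, 121). refcount(pp3)=1 -> write in place. 4 ppages; refcounts: pp0:1 pp1:2 pp2:2 pp3:1
Op 8: write(P0, v2, 116). refcount(pp2)=2>1 -> COPY to pp4. 5 ppages; refcounts: pp0:1 pp1:2 pp2:1 pp3:1 pp4:1
Op 9: write(P0, v0, 148). refcount(pp3)=1 -> write in place. 5 ppages; refcounts: pp0:1 pp1:2 pp2:1 pp3:1 pp4:1
Op 10: fork(P1) -> P2. 5 ppages; refcounts: pp0:2 pp1:3 pp2:2 pp3:1 pp4:1

yes no no yes no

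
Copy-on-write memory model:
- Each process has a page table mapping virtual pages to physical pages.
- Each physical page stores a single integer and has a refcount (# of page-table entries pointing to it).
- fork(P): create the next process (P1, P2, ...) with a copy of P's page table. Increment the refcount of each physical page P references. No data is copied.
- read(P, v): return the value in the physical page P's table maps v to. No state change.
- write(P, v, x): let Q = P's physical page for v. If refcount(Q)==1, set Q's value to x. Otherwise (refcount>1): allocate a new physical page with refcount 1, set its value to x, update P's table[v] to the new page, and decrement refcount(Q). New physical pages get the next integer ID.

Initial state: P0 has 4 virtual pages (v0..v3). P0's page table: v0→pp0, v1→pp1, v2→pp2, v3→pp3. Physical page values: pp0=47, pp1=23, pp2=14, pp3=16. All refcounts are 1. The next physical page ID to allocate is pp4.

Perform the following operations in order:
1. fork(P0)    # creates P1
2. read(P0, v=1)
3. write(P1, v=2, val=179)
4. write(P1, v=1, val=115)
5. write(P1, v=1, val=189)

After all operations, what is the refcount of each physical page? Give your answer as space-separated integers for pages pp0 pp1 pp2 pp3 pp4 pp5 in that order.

Answer: 2 1 1 2 1 1

Derivation:
Op 1: fork(P0) -> P1. 4 ppages; refcounts: pp0:2 pp1:2 pp2:2 pp3:2
Op 2: read(P0, v1) -> 23. No state change.
Op 3: write(P1, v2, 179). refcount(pp2)=2>1 -> COPY to pp4. 5 ppages; refcounts: pp0:2 pp1:2 pp2:1 pp3:2 pp4:1
Op 4: write(P1, v1, 115). refcount(pp1)=2>1 -> COPY to pp5. 6 ppages; refcounts: pp0:2 pp1:1 pp2:1 pp3:2 pp4:1 pp5:1
Op 5: write(P1, v1, 189). refcount(pp5)=1 -> write in place. 6 ppages; refcounts: pp0:2 pp1:1 pp2:1 pp3:2 pp4:1 pp5:1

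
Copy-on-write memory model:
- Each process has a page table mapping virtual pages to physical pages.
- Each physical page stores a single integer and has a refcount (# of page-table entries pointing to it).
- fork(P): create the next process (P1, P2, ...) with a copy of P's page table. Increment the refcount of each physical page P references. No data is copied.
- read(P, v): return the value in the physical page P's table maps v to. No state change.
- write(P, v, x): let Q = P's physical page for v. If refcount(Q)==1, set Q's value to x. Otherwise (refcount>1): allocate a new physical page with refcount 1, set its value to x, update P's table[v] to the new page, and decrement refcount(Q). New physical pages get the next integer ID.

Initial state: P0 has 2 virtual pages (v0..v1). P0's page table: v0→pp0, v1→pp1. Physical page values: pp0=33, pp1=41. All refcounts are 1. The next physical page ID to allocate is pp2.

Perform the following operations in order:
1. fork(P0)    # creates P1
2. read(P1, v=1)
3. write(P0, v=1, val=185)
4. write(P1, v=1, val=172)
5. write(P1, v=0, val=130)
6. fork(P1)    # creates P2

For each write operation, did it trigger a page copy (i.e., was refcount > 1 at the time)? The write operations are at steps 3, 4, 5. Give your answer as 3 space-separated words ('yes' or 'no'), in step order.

Op 1: fork(P0) -> P1. 2 ppages; refcounts: pp0:2 pp1:2
Op 2: read(P1, v1) -> 41. No state change.
Op 3: write(P0, v1, 185). refcount(pp1)=2>1 -> COPY to pp2. 3 ppages; refcounts: pp0:2 pp1:1 pp2:1
Op 4: write(P1, v1, 172). refcount(pp1)=1 -> write in place. 3 ppages; refcounts: pp0:2 pp1:1 pp2:1
Op 5: write(P1, v0, 130). refcount(pp0)=2>1 -> COPY to pp3. 4 ppages; refcounts: pp0:1 pp1:1 pp2:1 pp3:1
Op 6: fork(P1) -> P2. 4 ppages; refcounts: pp0:1 pp1:2 pp2:1 pp3:2

yes no yes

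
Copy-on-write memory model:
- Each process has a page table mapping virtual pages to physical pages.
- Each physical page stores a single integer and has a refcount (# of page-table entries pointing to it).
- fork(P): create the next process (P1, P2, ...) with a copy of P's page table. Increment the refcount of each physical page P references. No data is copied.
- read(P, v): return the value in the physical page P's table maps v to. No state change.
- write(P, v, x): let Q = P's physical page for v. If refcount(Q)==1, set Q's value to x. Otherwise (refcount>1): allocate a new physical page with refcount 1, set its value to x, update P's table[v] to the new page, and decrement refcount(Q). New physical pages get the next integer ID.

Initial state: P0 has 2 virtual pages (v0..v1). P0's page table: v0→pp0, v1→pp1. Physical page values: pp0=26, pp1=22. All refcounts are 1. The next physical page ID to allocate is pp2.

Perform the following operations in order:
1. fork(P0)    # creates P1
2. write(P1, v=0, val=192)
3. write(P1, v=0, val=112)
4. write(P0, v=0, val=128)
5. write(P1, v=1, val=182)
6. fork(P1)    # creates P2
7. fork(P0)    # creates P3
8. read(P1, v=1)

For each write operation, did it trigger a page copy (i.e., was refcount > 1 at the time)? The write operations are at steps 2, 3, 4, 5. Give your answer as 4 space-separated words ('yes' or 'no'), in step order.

Op 1: fork(P0) -> P1. 2 ppages; refcounts: pp0:2 pp1:2
Op 2: write(P1, v0, 192). refcount(pp0)=2>1 -> COPY to pp2. 3 ppages; refcounts: pp0:1 pp1:2 pp2:1
Op 3: write(P1, v0, 112). refcount(pp2)=1 -> write in place. 3 ppages; refcounts: pp0:1 pp1:2 pp2:1
Op 4: write(P0, v0, 128). refcount(pp0)=1 -> write in place. 3 ppages; refcounts: pp0:1 pp1:2 pp2:1
Op 5: write(P1, v1, 182). refcount(pp1)=2>1 -> COPY to pp3. 4 ppages; refcounts: pp0:1 pp1:1 pp2:1 pp3:1
Op 6: fork(P1) -> P2. 4 ppages; refcounts: pp0:1 pp1:1 pp2:2 pp3:2
Op 7: fork(P0) -> P3. 4 ppages; refcounts: pp0:2 pp1:2 pp2:2 pp3:2
Op 8: read(P1, v1) -> 182. No state change.

yes no no yes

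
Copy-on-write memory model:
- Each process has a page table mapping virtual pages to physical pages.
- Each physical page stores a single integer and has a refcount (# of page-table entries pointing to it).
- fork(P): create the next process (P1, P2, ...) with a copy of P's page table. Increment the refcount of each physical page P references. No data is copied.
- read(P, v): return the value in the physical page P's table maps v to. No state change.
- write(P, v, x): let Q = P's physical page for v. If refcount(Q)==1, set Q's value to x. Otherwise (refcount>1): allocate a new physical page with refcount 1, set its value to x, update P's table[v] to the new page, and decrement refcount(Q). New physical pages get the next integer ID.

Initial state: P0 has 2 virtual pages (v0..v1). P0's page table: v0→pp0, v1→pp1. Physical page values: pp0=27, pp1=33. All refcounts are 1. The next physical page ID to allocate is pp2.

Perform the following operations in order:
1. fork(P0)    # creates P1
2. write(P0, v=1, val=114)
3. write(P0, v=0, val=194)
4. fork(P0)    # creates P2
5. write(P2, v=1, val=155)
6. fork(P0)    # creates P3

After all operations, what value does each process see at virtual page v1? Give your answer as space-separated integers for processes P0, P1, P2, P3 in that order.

Answer: 114 33 155 114

Derivation:
Op 1: fork(P0) -> P1. 2 ppages; refcounts: pp0:2 pp1:2
Op 2: write(P0, v1, 114). refcount(pp1)=2>1 -> COPY to pp2. 3 ppages; refcounts: pp0:2 pp1:1 pp2:1
Op 3: write(P0, v0, 194). refcount(pp0)=2>1 -> COPY to pp3. 4 ppages; refcounts: pp0:1 pp1:1 pp2:1 pp3:1
Op 4: fork(P0) -> P2. 4 ppages; refcounts: pp0:1 pp1:1 pp2:2 pp3:2
Op 5: write(P2, v1, 155). refcount(pp2)=2>1 -> COPY to pp4. 5 ppages; refcounts: pp0:1 pp1:1 pp2:1 pp3:2 pp4:1
Op 6: fork(P0) -> P3. 5 ppages; refcounts: pp0:1 pp1:1 pp2:2 pp3:3 pp4:1
P0: v1 -> pp2 = 114
P1: v1 -> pp1 = 33
P2: v1 -> pp4 = 155
P3: v1 -> pp2 = 114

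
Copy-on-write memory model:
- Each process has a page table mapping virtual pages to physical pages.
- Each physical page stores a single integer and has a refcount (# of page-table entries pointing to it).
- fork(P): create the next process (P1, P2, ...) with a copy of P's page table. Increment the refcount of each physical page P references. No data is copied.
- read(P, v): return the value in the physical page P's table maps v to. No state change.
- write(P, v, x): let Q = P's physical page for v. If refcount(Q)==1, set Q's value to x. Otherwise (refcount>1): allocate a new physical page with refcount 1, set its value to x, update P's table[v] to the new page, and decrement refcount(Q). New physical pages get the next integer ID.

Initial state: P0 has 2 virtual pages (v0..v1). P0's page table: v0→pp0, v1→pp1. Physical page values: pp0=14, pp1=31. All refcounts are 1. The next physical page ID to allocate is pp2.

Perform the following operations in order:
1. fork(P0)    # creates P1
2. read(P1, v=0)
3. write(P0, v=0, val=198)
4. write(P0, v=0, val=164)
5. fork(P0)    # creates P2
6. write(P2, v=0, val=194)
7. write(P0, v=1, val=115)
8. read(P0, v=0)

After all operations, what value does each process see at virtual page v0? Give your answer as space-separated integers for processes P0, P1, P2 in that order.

Op 1: fork(P0) -> P1. 2 ppages; refcounts: pp0:2 pp1:2
Op 2: read(P1, v0) -> 14. No state change.
Op 3: write(P0, v0, 198). refcount(pp0)=2>1 -> COPY to pp2. 3 ppages; refcounts: pp0:1 pp1:2 pp2:1
Op 4: write(P0, v0, 164). refcount(pp2)=1 -> write in place. 3 ppages; refcounts: pp0:1 pp1:2 pp2:1
Op 5: fork(P0) -> P2. 3 ppages; refcounts: pp0:1 pp1:3 pp2:2
Op 6: write(P2, v0, 194). refcount(pp2)=2>1 -> COPY to pp3. 4 ppages; refcounts: pp0:1 pp1:3 pp2:1 pp3:1
Op 7: write(P0, v1, 115). refcount(pp1)=3>1 -> COPY to pp4. 5 ppages; refcounts: pp0:1 pp1:2 pp2:1 pp3:1 pp4:1
Op 8: read(P0, v0) -> 164. No state change.
P0: v0 -> pp2 = 164
P1: v0 -> pp0 = 14
P2: v0 -> pp3 = 194

Answer: 164 14 194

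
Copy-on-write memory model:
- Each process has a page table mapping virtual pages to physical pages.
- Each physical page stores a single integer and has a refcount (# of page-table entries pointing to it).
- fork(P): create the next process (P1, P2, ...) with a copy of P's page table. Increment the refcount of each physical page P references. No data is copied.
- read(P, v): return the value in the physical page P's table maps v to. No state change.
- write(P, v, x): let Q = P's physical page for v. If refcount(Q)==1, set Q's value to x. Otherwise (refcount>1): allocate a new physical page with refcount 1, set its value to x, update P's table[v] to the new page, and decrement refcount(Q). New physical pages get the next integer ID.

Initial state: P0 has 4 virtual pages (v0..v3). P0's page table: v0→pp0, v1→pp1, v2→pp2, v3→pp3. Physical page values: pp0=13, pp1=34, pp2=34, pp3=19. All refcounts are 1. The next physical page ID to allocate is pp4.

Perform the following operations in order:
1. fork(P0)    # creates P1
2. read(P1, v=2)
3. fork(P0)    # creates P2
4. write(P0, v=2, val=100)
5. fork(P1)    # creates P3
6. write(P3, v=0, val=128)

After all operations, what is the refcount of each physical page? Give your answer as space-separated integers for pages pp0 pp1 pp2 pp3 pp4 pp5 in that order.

Op 1: fork(P0) -> P1. 4 ppages; refcounts: pp0:2 pp1:2 pp2:2 pp3:2
Op 2: read(P1, v2) -> 34. No state change.
Op 3: fork(P0) -> P2. 4 ppages; refcounts: pp0:3 pp1:3 pp2:3 pp3:3
Op 4: write(P0, v2, 100). refcount(pp2)=3>1 -> COPY to pp4. 5 ppages; refcounts: pp0:3 pp1:3 pp2:2 pp3:3 pp4:1
Op 5: fork(P1) -> P3. 5 ppages; refcounts: pp0:4 pp1:4 pp2:3 pp3:4 pp4:1
Op 6: write(P3, v0, 128). refcount(pp0)=4>1 -> COPY to pp5. 6 ppages; refcounts: pp0:3 pp1:4 pp2:3 pp3:4 pp4:1 pp5:1

Answer: 3 4 3 4 1 1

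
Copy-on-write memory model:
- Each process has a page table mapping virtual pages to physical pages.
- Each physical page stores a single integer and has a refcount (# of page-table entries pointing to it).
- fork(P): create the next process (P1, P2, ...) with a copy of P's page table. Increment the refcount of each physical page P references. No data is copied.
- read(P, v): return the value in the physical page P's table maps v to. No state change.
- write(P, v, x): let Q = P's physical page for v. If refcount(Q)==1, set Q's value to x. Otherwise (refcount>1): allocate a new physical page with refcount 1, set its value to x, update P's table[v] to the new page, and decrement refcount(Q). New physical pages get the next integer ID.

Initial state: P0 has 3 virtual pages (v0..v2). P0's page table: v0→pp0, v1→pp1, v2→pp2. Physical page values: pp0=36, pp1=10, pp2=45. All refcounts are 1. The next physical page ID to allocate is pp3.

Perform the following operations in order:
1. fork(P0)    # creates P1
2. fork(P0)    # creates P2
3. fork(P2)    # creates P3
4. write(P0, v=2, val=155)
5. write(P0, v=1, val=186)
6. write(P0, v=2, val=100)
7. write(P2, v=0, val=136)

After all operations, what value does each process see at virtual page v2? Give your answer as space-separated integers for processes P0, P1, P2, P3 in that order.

Op 1: fork(P0) -> P1. 3 ppages; refcounts: pp0:2 pp1:2 pp2:2
Op 2: fork(P0) -> P2. 3 ppages; refcounts: pp0:3 pp1:3 pp2:3
Op 3: fork(P2) -> P3. 3 ppages; refcounts: pp0:4 pp1:4 pp2:4
Op 4: write(P0, v2, 155). refcount(pp2)=4>1 -> COPY to pp3. 4 ppages; refcounts: pp0:4 pp1:4 pp2:3 pp3:1
Op 5: write(P0, v1, 186). refcount(pp1)=4>1 -> COPY to pp4. 5 ppages; refcounts: pp0:4 pp1:3 pp2:3 pp3:1 pp4:1
Op 6: write(P0, v2, 100). refcount(pp3)=1 -> write in place. 5 ppages; refcounts: pp0:4 pp1:3 pp2:3 pp3:1 pp4:1
Op 7: write(P2, v0, 136). refcount(pp0)=4>1 -> COPY to pp5. 6 ppages; refcounts: pp0:3 pp1:3 pp2:3 pp3:1 pp4:1 pp5:1
P0: v2 -> pp3 = 100
P1: v2 -> pp2 = 45
P2: v2 -> pp2 = 45
P3: v2 -> pp2 = 45

Answer: 100 45 45 45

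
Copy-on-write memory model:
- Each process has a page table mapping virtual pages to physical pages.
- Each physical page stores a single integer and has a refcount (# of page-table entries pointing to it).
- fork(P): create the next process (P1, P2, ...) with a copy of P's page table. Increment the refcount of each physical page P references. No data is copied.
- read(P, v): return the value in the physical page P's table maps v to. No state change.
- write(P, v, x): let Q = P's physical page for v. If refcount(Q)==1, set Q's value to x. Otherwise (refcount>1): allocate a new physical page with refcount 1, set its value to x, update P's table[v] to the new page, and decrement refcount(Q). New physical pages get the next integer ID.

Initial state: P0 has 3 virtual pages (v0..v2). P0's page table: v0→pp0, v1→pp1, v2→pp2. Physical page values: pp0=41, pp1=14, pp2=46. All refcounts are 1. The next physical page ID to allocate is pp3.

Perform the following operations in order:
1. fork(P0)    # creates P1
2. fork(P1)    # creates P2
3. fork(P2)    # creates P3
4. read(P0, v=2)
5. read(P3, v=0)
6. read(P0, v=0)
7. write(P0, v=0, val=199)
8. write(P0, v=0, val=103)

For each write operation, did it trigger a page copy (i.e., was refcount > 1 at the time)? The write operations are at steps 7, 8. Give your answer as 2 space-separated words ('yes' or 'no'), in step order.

Op 1: fork(P0) -> P1. 3 ppages; refcounts: pp0:2 pp1:2 pp2:2
Op 2: fork(P1) -> P2. 3 ppages; refcounts: pp0:3 pp1:3 pp2:3
Op 3: fork(P2) -> P3. 3 ppages; refcounts: pp0:4 pp1:4 pp2:4
Op 4: read(P0, v2) -> 46. No state change.
Op 5: read(P3, v0) -> 41. No state change.
Op 6: read(P0, v0) -> 41. No state change.
Op 7: write(P0, v0, 199). refcount(pp0)=4>1 -> COPY to pp3. 4 ppages; refcounts: pp0:3 pp1:4 pp2:4 pp3:1
Op 8: write(P0, v0, 103). refcount(pp3)=1 -> write in place. 4 ppages; refcounts: pp0:3 pp1:4 pp2:4 pp3:1

yes no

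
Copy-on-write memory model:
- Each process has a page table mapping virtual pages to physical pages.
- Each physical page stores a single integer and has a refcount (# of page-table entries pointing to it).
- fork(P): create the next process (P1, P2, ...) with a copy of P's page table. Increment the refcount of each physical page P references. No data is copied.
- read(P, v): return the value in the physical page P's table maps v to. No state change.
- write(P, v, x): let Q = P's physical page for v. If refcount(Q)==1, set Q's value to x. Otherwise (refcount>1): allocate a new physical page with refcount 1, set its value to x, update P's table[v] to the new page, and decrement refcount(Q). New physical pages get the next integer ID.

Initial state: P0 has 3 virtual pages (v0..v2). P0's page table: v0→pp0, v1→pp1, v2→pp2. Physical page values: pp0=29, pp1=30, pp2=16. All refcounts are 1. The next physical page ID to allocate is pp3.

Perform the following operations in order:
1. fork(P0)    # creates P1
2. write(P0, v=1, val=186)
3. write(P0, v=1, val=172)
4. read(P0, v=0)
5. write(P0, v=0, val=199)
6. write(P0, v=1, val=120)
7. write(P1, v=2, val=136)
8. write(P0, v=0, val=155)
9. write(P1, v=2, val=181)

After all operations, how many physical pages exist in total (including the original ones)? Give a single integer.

Answer: 6

Derivation:
Op 1: fork(P0) -> P1. 3 ppages; refcounts: pp0:2 pp1:2 pp2:2
Op 2: write(P0, v1, 186). refcount(pp1)=2>1 -> COPY to pp3. 4 ppages; refcounts: pp0:2 pp1:1 pp2:2 pp3:1
Op 3: write(P0, v1, 172). refcount(pp3)=1 -> write in place. 4 ppages; refcounts: pp0:2 pp1:1 pp2:2 pp3:1
Op 4: read(P0, v0) -> 29. No state change.
Op 5: write(P0, v0, 199). refcount(pp0)=2>1 -> COPY to pp4. 5 ppages; refcounts: pp0:1 pp1:1 pp2:2 pp3:1 pp4:1
Op 6: write(P0, v1, 120). refcount(pp3)=1 -> write in place. 5 ppages; refcounts: pp0:1 pp1:1 pp2:2 pp3:1 pp4:1
Op 7: write(P1, v2, 136). refcount(pp2)=2>1 -> COPY to pp5. 6 ppages; refcounts: pp0:1 pp1:1 pp2:1 pp3:1 pp4:1 pp5:1
Op 8: write(P0, v0, 155). refcount(pp4)=1 -> write in place. 6 ppages; refcounts: pp0:1 pp1:1 pp2:1 pp3:1 pp4:1 pp5:1
Op 9: write(P1, v2, 181). refcount(pp5)=1 -> write in place. 6 ppages; refcounts: pp0:1 pp1:1 pp2:1 pp3:1 pp4:1 pp5:1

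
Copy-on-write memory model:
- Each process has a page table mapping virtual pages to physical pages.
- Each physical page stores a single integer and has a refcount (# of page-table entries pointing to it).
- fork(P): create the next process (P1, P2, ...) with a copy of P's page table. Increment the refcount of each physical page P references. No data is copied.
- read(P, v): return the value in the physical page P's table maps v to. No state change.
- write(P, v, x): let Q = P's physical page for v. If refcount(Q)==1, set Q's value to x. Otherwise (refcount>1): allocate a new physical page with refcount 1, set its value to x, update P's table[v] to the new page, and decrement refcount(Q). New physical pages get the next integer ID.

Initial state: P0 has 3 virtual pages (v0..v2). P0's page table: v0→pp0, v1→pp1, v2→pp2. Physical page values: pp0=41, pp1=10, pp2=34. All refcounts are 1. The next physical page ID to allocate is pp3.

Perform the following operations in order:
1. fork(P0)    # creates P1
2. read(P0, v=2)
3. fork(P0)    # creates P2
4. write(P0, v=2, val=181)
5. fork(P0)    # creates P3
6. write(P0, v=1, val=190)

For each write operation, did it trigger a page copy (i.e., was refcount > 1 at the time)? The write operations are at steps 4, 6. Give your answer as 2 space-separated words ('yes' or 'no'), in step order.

Op 1: fork(P0) -> P1. 3 ppages; refcounts: pp0:2 pp1:2 pp2:2
Op 2: read(P0, v2) -> 34. No state change.
Op 3: fork(P0) -> P2. 3 ppages; refcounts: pp0:3 pp1:3 pp2:3
Op 4: write(P0, v2, 181). refcount(pp2)=3>1 -> COPY to pp3. 4 ppages; refcounts: pp0:3 pp1:3 pp2:2 pp3:1
Op 5: fork(P0) -> P3. 4 ppages; refcounts: pp0:4 pp1:4 pp2:2 pp3:2
Op 6: write(P0, v1, 190). refcount(pp1)=4>1 -> COPY to pp4. 5 ppages; refcounts: pp0:4 pp1:3 pp2:2 pp3:2 pp4:1

yes yes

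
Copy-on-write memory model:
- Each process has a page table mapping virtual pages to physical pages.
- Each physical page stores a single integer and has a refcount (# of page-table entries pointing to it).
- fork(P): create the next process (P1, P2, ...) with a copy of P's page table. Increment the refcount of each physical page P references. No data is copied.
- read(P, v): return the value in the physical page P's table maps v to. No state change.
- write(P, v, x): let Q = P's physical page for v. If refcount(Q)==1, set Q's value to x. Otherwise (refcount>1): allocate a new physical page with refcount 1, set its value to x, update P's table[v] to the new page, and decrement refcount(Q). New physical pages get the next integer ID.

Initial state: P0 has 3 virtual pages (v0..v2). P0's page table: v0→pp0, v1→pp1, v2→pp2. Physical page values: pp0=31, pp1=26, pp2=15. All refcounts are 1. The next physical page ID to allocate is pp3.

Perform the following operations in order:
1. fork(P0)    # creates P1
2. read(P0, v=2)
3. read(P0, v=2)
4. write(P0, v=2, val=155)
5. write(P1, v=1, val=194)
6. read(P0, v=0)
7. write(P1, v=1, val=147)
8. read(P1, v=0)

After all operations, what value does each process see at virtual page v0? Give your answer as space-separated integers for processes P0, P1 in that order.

Answer: 31 31

Derivation:
Op 1: fork(P0) -> P1. 3 ppages; refcounts: pp0:2 pp1:2 pp2:2
Op 2: read(P0, v2) -> 15. No state change.
Op 3: read(P0, v2) -> 15. No state change.
Op 4: write(P0, v2, 155). refcount(pp2)=2>1 -> COPY to pp3. 4 ppages; refcounts: pp0:2 pp1:2 pp2:1 pp3:1
Op 5: write(P1, v1, 194). refcount(pp1)=2>1 -> COPY to pp4. 5 ppages; refcounts: pp0:2 pp1:1 pp2:1 pp3:1 pp4:1
Op 6: read(P0, v0) -> 31. No state change.
Op 7: write(P1, v1, 147). refcount(pp4)=1 -> write in place. 5 ppages; refcounts: pp0:2 pp1:1 pp2:1 pp3:1 pp4:1
Op 8: read(P1, v0) -> 31. No state change.
P0: v0 -> pp0 = 31
P1: v0 -> pp0 = 31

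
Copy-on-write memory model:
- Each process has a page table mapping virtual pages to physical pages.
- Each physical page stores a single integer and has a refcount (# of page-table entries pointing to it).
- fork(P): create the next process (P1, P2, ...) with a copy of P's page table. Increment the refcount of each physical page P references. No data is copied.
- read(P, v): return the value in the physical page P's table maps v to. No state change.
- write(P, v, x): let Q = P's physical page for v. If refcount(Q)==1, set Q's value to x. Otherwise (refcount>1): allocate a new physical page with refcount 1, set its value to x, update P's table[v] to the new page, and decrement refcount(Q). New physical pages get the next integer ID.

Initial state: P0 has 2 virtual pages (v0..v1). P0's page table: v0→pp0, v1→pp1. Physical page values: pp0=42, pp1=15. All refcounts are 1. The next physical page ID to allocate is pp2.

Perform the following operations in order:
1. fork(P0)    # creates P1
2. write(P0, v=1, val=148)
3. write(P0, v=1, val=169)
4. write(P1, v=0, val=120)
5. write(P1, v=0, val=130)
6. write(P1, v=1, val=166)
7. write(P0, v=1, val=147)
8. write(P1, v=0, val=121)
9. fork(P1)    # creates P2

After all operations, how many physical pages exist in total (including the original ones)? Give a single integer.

Op 1: fork(P0) -> P1. 2 ppages; refcounts: pp0:2 pp1:2
Op 2: write(P0, v1, 148). refcount(pp1)=2>1 -> COPY to pp2. 3 ppages; refcounts: pp0:2 pp1:1 pp2:1
Op 3: write(P0, v1, 169). refcount(pp2)=1 -> write in place. 3 ppages; refcounts: pp0:2 pp1:1 pp2:1
Op 4: write(P1, v0, 120). refcount(pp0)=2>1 -> COPY to pp3. 4 ppages; refcounts: pp0:1 pp1:1 pp2:1 pp3:1
Op 5: write(P1, v0, 130). refcount(pp3)=1 -> write in place. 4 ppages; refcounts: pp0:1 pp1:1 pp2:1 pp3:1
Op 6: write(P1, v1, 166). refcount(pp1)=1 -> write in place. 4 ppages; refcounts: pp0:1 pp1:1 pp2:1 pp3:1
Op 7: write(P0, v1, 147). refcount(pp2)=1 -> write in place. 4 ppages; refcounts: pp0:1 pp1:1 pp2:1 pp3:1
Op 8: write(P1, v0, 121). refcount(pp3)=1 -> write in place. 4 ppages; refcounts: pp0:1 pp1:1 pp2:1 pp3:1
Op 9: fork(P1) -> P2. 4 ppages; refcounts: pp0:1 pp1:2 pp2:1 pp3:2

Answer: 4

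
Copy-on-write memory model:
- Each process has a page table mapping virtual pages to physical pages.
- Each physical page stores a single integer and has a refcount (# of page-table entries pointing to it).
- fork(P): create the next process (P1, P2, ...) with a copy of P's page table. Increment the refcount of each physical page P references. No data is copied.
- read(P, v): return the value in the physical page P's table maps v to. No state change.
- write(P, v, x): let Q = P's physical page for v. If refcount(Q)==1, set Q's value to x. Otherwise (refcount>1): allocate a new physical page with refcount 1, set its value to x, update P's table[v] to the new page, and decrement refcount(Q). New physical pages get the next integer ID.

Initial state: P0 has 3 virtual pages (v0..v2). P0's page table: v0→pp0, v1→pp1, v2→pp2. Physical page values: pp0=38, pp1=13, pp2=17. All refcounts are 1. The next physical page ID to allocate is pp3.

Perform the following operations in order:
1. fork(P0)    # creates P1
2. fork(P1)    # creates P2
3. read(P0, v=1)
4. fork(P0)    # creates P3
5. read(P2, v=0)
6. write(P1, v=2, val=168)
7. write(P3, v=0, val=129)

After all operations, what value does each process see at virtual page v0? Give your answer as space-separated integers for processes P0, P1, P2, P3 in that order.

Answer: 38 38 38 129

Derivation:
Op 1: fork(P0) -> P1. 3 ppages; refcounts: pp0:2 pp1:2 pp2:2
Op 2: fork(P1) -> P2. 3 ppages; refcounts: pp0:3 pp1:3 pp2:3
Op 3: read(P0, v1) -> 13. No state change.
Op 4: fork(P0) -> P3. 3 ppages; refcounts: pp0:4 pp1:4 pp2:4
Op 5: read(P2, v0) -> 38. No state change.
Op 6: write(P1, v2, 168). refcount(pp2)=4>1 -> COPY to pp3. 4 ppages; refcounts: pp0:4 pp1:4 pp2:3 pp3:1
Op 7: write(P3, v0, 129). refcount(pp0)=4>1 -> COPY to pp4. 5 ppages; refcounts: pp0:3 pp1:4 pp2:3 pp3:1 pp4:1
P0: v0 -> pp0 = 38
P1: v0 -> pp0 = 38
P2: v0 -> pp0 = 38
P3: v0 -> pp4 = 129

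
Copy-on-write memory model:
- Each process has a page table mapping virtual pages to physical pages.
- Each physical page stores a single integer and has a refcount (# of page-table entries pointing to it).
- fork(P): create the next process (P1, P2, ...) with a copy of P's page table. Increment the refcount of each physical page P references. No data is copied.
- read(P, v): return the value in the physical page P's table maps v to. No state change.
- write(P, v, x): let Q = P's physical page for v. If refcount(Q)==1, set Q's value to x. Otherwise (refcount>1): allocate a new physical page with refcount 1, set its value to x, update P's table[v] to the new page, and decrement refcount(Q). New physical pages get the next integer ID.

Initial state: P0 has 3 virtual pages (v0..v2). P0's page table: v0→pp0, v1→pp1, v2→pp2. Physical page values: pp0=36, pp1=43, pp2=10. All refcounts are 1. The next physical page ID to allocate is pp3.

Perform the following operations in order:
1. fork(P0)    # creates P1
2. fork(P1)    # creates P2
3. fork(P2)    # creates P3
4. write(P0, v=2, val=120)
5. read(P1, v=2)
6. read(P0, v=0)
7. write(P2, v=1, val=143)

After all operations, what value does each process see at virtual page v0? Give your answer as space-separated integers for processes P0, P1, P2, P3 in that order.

Op 1: fork(P0) -> P1. 3 ppages; refcounts: pp0:2 pp1:2 pp2:2
Op 2: fork(P1) -> P2. 3 ppages; refcounts: pp0:3 pp1:3 pp2:3
Op 3: fork(P2) -> P3. 3 ppages; refcounts: pp0:4 pp1:4 pp2:4
Op 4: write(P0, v2, 120). refcount(pp2)=4>1 -> COPY to pp3. 4 ppages; refcounts: pp0:4 pp1:4 pp2:3 pp3:1
Op 5: read(P1, v2) -> 10. No state change.
Op 6: read(P0, v0) -> 36. No state change.
Op 7: write(P2, v1, 143). refcount(pp1)=4>1 -> COPY to pp4. 5 ppages; refcounts: pp0:4 pp1:3 pp2:3 pp3:1 pp4:1
P0: v0 -> pp0 = 36
P1: v0 -> pp0 = 36
P2: v0 -> pp0 = 36
P3: v0 -> pp0 = 36

Answer: 36 36 36 36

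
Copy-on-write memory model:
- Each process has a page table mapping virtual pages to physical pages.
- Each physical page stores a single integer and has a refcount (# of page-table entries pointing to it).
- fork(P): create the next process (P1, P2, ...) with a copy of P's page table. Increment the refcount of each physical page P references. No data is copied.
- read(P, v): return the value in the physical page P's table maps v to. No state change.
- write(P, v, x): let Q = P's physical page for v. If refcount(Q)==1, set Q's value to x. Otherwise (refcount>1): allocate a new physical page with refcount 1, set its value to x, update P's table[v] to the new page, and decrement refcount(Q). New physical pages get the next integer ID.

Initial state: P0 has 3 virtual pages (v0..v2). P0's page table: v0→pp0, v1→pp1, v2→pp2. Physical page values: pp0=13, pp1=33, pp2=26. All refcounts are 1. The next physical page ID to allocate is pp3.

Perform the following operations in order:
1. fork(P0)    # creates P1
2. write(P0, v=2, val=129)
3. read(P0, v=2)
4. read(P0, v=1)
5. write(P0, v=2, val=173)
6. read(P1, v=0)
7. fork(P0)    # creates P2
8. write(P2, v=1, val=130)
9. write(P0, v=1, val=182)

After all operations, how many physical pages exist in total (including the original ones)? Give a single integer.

Op 1: fork(P0) -> P1. 3 ppages; refcounts: pp0:2 pp1:2 pp2:2
Op 2: write(P0, v2, 129). refcount(pp2)=2>1 -> COPY to pp3. 4 ppages; refcounts: pp0:2 pp1:2 pp2:1 pp3:1
Op 3: read(P0, v2) -> 129. No state change.
Op 4: read(P0, v1) -> 33. No state change.
Op 5: write(P0, v2, 173). refcount(pp3)=1 -> write in place. 4 ppages; refcounts: pp0:2 pp1:2 pp2:1 pp3:1
Op 6: read(P1, v0) -> 13. No state change.
Op 7: fork(P0) -> P2. 4 ppages; refcounts: pp0:3 pp1:3 pp2:1 pp3:2
Op 8: write(P2, v1, 130). refcount(pp1)=3>1 -> COPY to pp4. 5 ppages; refcounts: pp0:3 pp1:2 pp2:1 pp3:2 pp4:1
Op 9: write(P0, v1, 182). refcount(pp1)=2>1 -> COPY to pp5. 6 ppages; refcounts: pp0:3 pp1:1 pp2:1 pp3:2 pp4:1 pp5:1

Answer: 6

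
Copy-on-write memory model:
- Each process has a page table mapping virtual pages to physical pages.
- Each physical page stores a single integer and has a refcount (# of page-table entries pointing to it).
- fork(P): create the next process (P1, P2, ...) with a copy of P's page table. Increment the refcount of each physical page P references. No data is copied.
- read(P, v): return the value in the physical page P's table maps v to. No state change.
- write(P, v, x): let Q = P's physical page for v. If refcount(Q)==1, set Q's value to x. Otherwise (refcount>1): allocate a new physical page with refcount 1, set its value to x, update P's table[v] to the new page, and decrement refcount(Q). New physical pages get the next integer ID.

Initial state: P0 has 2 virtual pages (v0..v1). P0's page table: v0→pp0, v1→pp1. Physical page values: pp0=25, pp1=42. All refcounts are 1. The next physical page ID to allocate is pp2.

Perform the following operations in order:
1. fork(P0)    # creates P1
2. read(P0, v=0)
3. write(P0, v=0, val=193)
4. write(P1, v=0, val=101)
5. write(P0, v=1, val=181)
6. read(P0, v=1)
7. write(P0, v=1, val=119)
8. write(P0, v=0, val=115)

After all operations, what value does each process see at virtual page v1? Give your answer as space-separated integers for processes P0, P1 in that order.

Answer: 119 42

Derivation:
Op 1: fork(P0) -> P1. 2 ppages; refcounts: pp0:2 pp1:2
Op 2: read(P0, v0) -> 25. No state change.
Op 3: write(P0, v0, 193). refcount(pp0)=2>1 -> COPY to pp2. 3 ppages; refcounts: pp0:1 pp1:2 pp2:1
Op 4: write(P1, v0, 101). refcount(pp0)=1 -> write in place. 3 ppages; refcounts: pp0:1 pp1:2 pp2:1
Op 5: write(P0, v1, 181). refcount(pp1)=2>1 -> COPY to pp3. 4 ppages; refcounts: pp0:1 pp1:1 pp2:1 pp3:1
Op 6: read(P0, v1) -> 181. No state change.
Op 7: write(P0, v1, 119). refcount(pp3)=1 -> write in place. 4 ppages; refcounts: pp0:1 pp1:1 pp2:1 pp3:1
Op 8: write(P0, v0, 115). refcount(pp2)=1 -> write in place. 4 ppages; refcounts: pp0:1 pp1:1 pp2:1 pp3:1
P0: v1 -> pp3 = 119
P1: v1 -> pp1 = 42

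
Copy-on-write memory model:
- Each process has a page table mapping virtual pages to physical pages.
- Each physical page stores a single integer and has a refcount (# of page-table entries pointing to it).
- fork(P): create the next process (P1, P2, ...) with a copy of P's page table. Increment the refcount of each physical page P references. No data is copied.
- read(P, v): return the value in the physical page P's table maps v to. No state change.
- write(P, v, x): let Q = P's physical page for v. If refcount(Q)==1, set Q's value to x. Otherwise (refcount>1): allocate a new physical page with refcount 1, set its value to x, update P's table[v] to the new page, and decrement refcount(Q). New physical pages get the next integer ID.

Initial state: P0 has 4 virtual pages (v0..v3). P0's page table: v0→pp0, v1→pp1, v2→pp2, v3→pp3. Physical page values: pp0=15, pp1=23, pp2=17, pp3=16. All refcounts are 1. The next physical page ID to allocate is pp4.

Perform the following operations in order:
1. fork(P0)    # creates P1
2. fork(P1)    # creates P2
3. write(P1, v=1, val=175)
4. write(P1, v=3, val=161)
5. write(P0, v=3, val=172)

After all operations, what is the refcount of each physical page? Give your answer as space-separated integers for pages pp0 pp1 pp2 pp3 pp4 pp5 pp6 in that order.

Op 1: fork(P0) -> P1. 4 ppages; refcounts: pp0:2 pp1:2 pp2:2 pp3:2
Op 2: fork(P1) -> P2. 4 ppages; refcounts: pp0:3 pp1:3 pp2:3 pp3:3
Op 3: write(P1, v1, 175). refcount(pp1)=3>1 -> COPY to pp4. 5 ppages; refcounts: pp0:3 pp1:2 pp2:3 pp3:3 pp4:1
Op 4: write(P1, v3, 161). refcount(pp3)=3>1 -> COPY to pp5. 6 ppages; refcounts: pp0:3 pp1:2 pp2:3 pp3:2 pp4:1 pp5:1
Op 5: write(P0, v3, 172). refcount(pp3)=2>1 -> COPY to pp6. 7 ppages; refcounts: pp0:3 pp1:2 pp2:3 pp3:1 pp4:1 pp5:1 pp6:1

Answer: 3 2 3 1 1 1 1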